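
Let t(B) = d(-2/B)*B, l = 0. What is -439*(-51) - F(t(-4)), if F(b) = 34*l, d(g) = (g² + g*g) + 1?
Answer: 22389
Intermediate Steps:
d(g) = 1 + 2*g² (d(g) = (g² + g²) + 1 = 2*g² + 1 = 1 + 2*g²)
t(B) = B*(1 + 8/B²) (t(B) = (1 + 2*(-2/B)²)*B = (1 + 2*(4/B²))*B = (1 + 8/B²)*B = B*(1 + 8/B²))
F(b) = 0 (F(b) = 34*0 = 0)
-439*(-51) - F(t(-4)) = -439*(-51) - 1*0 = 22389 + 0 = 22389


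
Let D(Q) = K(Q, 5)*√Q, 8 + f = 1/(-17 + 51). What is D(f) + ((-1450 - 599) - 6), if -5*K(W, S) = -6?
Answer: -2055 + 3*I*√9214/85 ≈ -2055.0 + 3.3879*I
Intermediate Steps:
f = -271/34 (f = -8 + 1/(-17 + 51) = -8 + 1/34 = -271/34 ≈ -7.9706)
K(W, S) = 6/5 (K(W, S) = -⅕*(-6) = 6/5)
D(Q) = 6*√Q/5
D(f) + ((-1450 - 599) - 6) = 6*√(-271/34)/5 + ((-1450 - 599) - 6) = 6*(I*√9214/34)/5 + (-2049 - 6) = 3*I*√9214/85 - 2055 = -2055 + 3*I*√9214/85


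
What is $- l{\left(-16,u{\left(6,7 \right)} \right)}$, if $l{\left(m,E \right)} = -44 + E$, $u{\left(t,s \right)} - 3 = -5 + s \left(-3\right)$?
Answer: $67$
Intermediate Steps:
$u{\left(t,s \right)} = -2 - 3 s$ ($u{\left(t,s \right)} = 3 + \left(-5 + s \left(-3\right)\right) = 3 - \left(5 + 3 s\right) = -2 - 3 s$)
$- l{\left(-16,u{\left(6,7 \right)} \right)} = - (-44 - 23) = \left(-1\right) \left(-67\right) = 67$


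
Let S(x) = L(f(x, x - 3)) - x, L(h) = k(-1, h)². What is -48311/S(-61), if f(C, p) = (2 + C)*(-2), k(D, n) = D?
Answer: -48311/62 ≈ -779.21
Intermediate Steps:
f(C, p) = -4 - 2*C
L(h) = 1 (L(h) = (-1)² = 1)
S(x) = 1 - x
-48311/S(-61) = -48311/(1 - 1*(-61)) = -48311/(1 + 61) = -48311/62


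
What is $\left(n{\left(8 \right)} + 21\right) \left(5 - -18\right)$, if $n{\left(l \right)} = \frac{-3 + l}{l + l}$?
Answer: $\frac{7843}{16} \approx 490.19$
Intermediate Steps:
$n{\left(l \right)} = \frac{-3 + l}{2 l}$
$\left(n{\left(8 \right)} + 21\right) \left(5 - -18\right) = \left(\frac{-3 + 8}{2 \cdot 8} + 21\right) \left(5 - -18\right) = \left(\frac{1}{2} \cdot \frac{1}{8} \cdot 5 + 21\right) \left(5 + 18\right) = \left(\frac{5}{16} + 21\right) 23 = \frac{341}{16} \cdot 23 = \frac{7843}{16}$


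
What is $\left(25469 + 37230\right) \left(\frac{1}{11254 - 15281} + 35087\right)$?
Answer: $\frac{8859077024252}{4027} \approx 2.1999 \cdot 10^{9}$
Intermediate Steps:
$\left(25469 + 37230\right) \left(\frac{1}{11254 - 15281} + 35087\right) = 62699 \left(\frac{1}{-4027} + 35087\right) = 62699 \left(- \frac{1}{4027} + 35087\right) = 62699 \cdot \frac{141295348}{4027} = \frac{8859077024252}{4027}$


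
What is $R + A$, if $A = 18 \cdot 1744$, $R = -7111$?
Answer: $24281$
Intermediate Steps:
$A = 31392$
$R + A = -7111 + 31392 = 24281$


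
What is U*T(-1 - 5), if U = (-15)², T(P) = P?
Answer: -1350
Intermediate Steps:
U = 225
U*T(-1 - 5) = 225*(-1 - 5) = 225*(-6) = -1350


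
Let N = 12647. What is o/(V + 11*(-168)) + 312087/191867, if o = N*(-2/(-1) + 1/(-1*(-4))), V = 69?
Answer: -6539355483/455108524 ≈ -14.369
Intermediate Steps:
o = 113823/4 (o = 12647*(-2/(-1) + 1/(-1*(-4))) = 12647*(-2*(-1) + 1/4) = 12647*(2 + 1*(¼)) = 12647*(2 + ¼) = 12647*(9/4) = 113823/4 ≈ 28456.)
o/(V + 11*(-168)) + 312087/191867 = 113823/(4*(69 + 11*(-168))) + 312087/191867 = 113823/(4*(69 - 1848)) + 312087*(1/191867) = (113823/4)/(-1779) + 312087/191867 = (113823/4)*(-1/1779) + 312087/191867 = -37941/2372 + 312087/191867 = -6539355483/455108524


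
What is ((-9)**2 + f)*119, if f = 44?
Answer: 14875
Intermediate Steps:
((-9)**2 + f)*119 = ((-9)**2 + 44)*119 = (81 + 44)*119 = 125*119 = 14875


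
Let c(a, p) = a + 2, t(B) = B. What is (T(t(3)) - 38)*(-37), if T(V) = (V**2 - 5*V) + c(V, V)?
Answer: 1443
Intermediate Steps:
c(a, p) = 2 + a
T(V) = 2 + V**2 - 4*V (T(V) = (V**2 - 5*V) + (2 + V) = 2 + V**2 - 4*V)
(T(t(3)) - 38)*(-37) = ((2 + 3**2 - 4*3) - 38)*(-37) = ((2 + 9 - 12) - 38)*(-37) = (-1 - 38)*(-37) = -39*(-37) = 1443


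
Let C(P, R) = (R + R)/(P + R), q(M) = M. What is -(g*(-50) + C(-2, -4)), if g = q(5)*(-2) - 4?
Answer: -2104/3 ≈ -701.33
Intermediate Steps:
g = -14 (g = 5*(-2) - 4 = -10 - 4 = -14)
C(P, R) = 2*R/(P + R) (C(P, R) = (2*R)/(P + R) = 2*R/(P + R))
-(g*(-50) + C(-2, -4)) = -(-14*(-50) + 2*(-4)/(-2 - 4)) = -(700 + 2*(-4)/(-6)) = -(700 + 2*(-4)*(-⅙)) = -(700 + 4/3) = -1*2104/3 = -2104/3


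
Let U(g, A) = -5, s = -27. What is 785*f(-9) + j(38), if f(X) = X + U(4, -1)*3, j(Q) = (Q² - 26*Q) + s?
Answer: -18411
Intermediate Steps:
j(Q) = -27 + Q² - 26*Q (j(Q) = (Q² - 26*Q) - 27 = -27 + Q² - 26*Q)
f(X) = -15 + X (f(X) = X - 5*3 = X - 15 = -15 + X)
785*f(-9) + j(38) = 785*(-15 - 9) + (-27 + 38² - 26*38) = 785*(-24) + (-27 + 1444 - 988) = -18840 + 429 = -18411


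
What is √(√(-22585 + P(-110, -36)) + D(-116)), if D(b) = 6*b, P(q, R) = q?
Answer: √(-696 + I*√22695) ≈ 2.8388 + 26.534*I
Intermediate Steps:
√(√(-22585 + P(-110, -36)) + D(-116)) = √(√(-22585 - 110) + 6*(-116)) = √(√(-22695) - 696) = √(I*√22695 - 696) = √(-696 + I*√22695)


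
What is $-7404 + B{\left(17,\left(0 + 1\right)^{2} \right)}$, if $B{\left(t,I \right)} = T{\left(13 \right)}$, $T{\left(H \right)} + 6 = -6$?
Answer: $-7416$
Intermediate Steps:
$T{\left(H \right)} = -12$ ($T{\left(H \right)} = -6 - 6 = -12$)
$B{\left(t,I \right)} = -12$
$-7404 + B{\left(17,\left(0 + 1\right)^{2} \right)} = -7404 - 12 = -7416$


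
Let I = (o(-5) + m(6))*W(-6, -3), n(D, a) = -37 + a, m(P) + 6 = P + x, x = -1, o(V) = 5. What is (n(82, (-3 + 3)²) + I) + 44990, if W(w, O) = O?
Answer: 44941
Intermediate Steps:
m(P) = -7 + P (m(P) = -6 + (P - 1) = -6 + (-1 + P) = -7 + P)
I = -12 (I = (5 + (-7 + 6))*(-3) = (5 - 1)*(-3) = 4*(-3) = -12)
(n(82, (-3 + 3)²) + I) + 44990 = ((-37 + (-3 + 3)²) - 12) + 44990 = ((-37 + 0²) - 12) + 44990 = ((-37 + 0) - 12) + 44990 = (-37 - 12) + 44990 = -49 + 44990 = 44941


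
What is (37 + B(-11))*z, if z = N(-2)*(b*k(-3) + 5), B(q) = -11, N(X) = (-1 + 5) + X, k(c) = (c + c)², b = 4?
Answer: 7748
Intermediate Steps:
k(c) = 4*c² (k(c) = (2*c)² = 4*c²)
N(X) = 4 + X
z = 298 (z = (4 - 2)*(4*(4*(-3)²) + 5) = 2*(4*(4*9) + 5) = 2*(4*36 + 5) = 2*(144 + 5) = 2*149 = 298)
(37 + B(-11))*z = (37 - 11)*298 = 26*298 = 7748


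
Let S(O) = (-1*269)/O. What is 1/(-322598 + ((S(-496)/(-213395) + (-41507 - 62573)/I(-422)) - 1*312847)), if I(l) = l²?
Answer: -4712277162320/2994395715481206949 ≈ -1.5737e-6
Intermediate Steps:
S(O) = -269/O
1/(-322598 + ((S(-496)/(-213395) + (-41507 - 62573)/I(-422)) - 1*312847)) = 1/(-322598 + ((-269/(-496)/(-213395) + (-41507 - 62573)/((-422)²)) - 1*312847)) = 1/(-322598 + ((-269*(-1/496)*(-1/213395) - 104080/178084) - 312847)) = 1/(-322598 + (((269/496)*(-1/213395) - 104080*1/178084) - 312847)) = 1/(-322598 + ((-269/105843920 - 26020/44521) - 312847)) = 1/(-322598 + (-2754070774549/4712277162320 - 312847)) = 1/(-322598 - 1474224527471099589/4712277162320) = 1/(-2994395715481206949/4712277162320) = -4712277162320/2994395715481206949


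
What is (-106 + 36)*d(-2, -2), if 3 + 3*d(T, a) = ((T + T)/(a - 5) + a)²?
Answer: 470/21 ≈ 22.381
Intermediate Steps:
d(T, a) = -1 + (a + 2*T/(-5 + a))²/3 (d(T, a) = -1 + ((T + T)/(a - 5) + a)²/3 = -1 + ((2*T)/(-5 + a) + a)²/3 = -1 + (2*T/(-5 + a) + a)²/3 = -1 + (a + 2*T/(-5 + a))²/3)
(-106 + 36)*d(-2, -2) = (-106 + 36)*(-1 + ((-2)² - 5*(-2) + 2*(-2))²/(3*(-5 - 2)²)) = -70*(-1 + (⅓)*(4 + 10 - 4)²/(-7)²) = -70*(-1 + (⅓)*(1/49)*10²) = -70*(-1 + (⅓)*(1/49)*100) = -70*(-1 + 100/147) = -70*(-47/147) = 470/21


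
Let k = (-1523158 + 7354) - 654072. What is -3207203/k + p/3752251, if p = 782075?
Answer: 13731236436653/8141919390876 ≈ 1.6865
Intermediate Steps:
k = -2169876 (k = -1515804 - 654072 = -2169876)
-3207203/k + p/3752251 = -3207203/(-2169876) + 782075/3752251 = -3207203*(-1/2169876) + 782075*(1/3752251) = 3207203/2169876 + 782075/3752251 = 13731236436653/8141919390876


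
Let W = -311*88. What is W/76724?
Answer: -6842/19181 ≈ -0.35671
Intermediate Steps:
W = -27368
W/76724 = -27368/76724 = -27368*1/76724 = -6842/19181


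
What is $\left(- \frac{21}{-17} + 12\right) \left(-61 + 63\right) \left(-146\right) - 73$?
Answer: $- \frac{66941}{17} \approx -3937.7$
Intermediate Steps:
$\left(- \frac{21}{-17} + 12\right) \left(-61 + 63\right) \left(-146\right) - 73 = \left(\left(-21\right) \left(- \frac{1}{17}\right) + 12\right) 2 \left(-146\right) - 73 = \left(\frac{21}{17} + 12\right) 2 \left(-146\right) - 73 = \frac{225}{17} \cdot 2 \left(-146\right) - 73 = \frac{450}{17} \left(-146\right) - 73 = - \frac{65700}{17} - 73 = - \frac{66941}{17}$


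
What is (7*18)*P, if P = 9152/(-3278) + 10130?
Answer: 190128204/149 ≈ 1.2760e+6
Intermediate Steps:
P = 1508954/149 (P = 9152*(-1/3278) + 10130 = -416/149 + 10130 = 1508954/149 ≈ 10127.)
(7*18)*P = (7*18)*(1508954/149) = 126*(1508954/149) = 190128204/149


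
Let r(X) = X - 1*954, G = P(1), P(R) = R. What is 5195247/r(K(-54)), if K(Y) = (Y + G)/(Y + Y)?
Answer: -8374428/1537 ≈ -5448.6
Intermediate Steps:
G = 1
K(Y) = (1 + Y)/(2*Y) (K(Y) = (Y + 1)/(Y + Y) = (1 + Y)/((2*Y)) = (1 + Y)*(1/(2*Y)) = (1 + Y)/(2*Y))
r(X) = -954 + X (r(X) = X - 954 = -954 + X)
5195247/r(K(-54)) = 5195247/(-954 + (½)*(1 - 54)/(-54)) = 5195247/(-954 + (½)*(-1/54)*(-53)) = 5195247/(-954 + 53/108) = 5195247/(-102979/108) = 5195247*(-108/102979) = -8374428/1537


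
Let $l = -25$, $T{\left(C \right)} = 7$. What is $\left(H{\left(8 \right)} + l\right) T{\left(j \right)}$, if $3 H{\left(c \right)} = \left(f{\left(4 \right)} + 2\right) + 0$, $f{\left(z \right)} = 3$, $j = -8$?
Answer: $- \frac{490}{3} \approx -163.33$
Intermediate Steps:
$H{\left(c \right)} = \frac{5}{3}$ ($H{\left(c \right)} = \frac{\left(3 + 2\right) + 0}{3} = \frac{5 + 0}{3} = \frac{1}{3} \cdot 5 = \frac{5}{3}$)
$\left(H{\left(8 \right)} + l\right) T{\left(j \right)} = \left(\frac{5}{3} - 25\right) 7 = \left(- \frac{70}{3}\right) 7 = - \frac{490}{3}$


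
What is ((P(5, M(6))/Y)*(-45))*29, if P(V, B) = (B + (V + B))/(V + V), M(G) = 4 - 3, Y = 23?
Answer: -1827/46 ≈ -39.717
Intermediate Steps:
M(G) = 1
P(V, B) = (V + 2*B)/(2*V) (P(V, B) = (B + (B + V))/((2*V)) = (V + 2*B)*(1/(2*V)) = (V + 2*B)/(2*V))
((P(5, M(6))/Y)*(-45))*29 = ((((1 + (½)*5)/5)/23)*(-45))*29 = ((((1 + 5/2)/5)*(1/23))*(-45))*29 = ((((⅕)*(7/2))*(1/23))*(-45))*29 = (((7/10)*(1/23))*(-45))*29 = ((7/230)*(-45))*29 = -63/46*29 = -1827/46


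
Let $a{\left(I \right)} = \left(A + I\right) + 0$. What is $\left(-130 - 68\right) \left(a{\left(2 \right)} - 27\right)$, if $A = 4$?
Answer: $4158$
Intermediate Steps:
$a{\left(I \right)} = 4 + I$ ($a{\left(I \right)} = \left(4 + I\right) + 0 = 4 + I$)
$\left(-130 - 68\right) \left(a{\left(2 \right)} - 27\right) = \left(-130 - 68\right) \left(\left(4 + 2\right) - 27\right) = - 198 \left(6 - 27\right) = \left(-198\right) \left(-21\right) = 4158$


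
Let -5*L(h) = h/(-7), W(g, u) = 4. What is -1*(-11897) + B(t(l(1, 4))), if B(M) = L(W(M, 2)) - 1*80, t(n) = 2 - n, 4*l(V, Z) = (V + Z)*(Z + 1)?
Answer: 413599/35 ≈ 11817.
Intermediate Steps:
L(h) = h/35 (L(h) = -h/(5*(-7)) = -h*(-1)/(5*7) = -(-1)*h/35 = h/35)
l(V, Z) = (1 + Z)*(V + Z)/4 (l(V, Z) = ((V + Z)*(Z + 1))/4 = ((V + Z)*(1 + Z))/4 = ((1 + Z)*(V + Z))/4 = (1 + Z)*(V + Z)/4)
B(M) = -2796/35 (B(M) = (1/35)*4 - 1*80 = 4/35 - 80 = -2796/35)
-1*(-11897) + B(t(l(1, 4))) = -1*(-11897) - 2796/35 = 11897 - 2796/35 = 413599/35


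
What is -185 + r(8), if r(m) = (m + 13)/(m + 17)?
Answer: -4604/25 ≈ -184.16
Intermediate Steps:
r(m) = (13 + m)/(17 + m)
-185 + r(8) = -185 + (13 + 8)/(17 + 8) = -185 + 21/25 = -4604/25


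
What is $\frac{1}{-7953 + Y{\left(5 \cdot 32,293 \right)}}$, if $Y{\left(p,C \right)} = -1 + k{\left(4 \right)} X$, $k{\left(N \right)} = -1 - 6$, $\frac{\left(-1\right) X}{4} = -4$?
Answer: $- \frac{1}{8066} \approx -0.00012398$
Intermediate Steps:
$X = 16$ ($X = \left(-4\right) \left(-4\right) = 16$)
$k{\left(N \right)} = -7$ ($k{\left(N \right)} = -1 - 6 = -7$)
$Y{\left(p,C \right)} = -113$ ($Y{\left(p,C \right)} = -1 - 112 = -113$)
$\frac{1}{-7953 + Y{\left(5 \cdot 32,293 \right)}} = \frac{1}{-7953 - 113} = \frac{1}{-8066} = - \frac{1}{8066}$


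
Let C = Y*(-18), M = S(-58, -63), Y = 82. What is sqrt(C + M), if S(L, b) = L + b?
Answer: I*sqrt(1597) ≈ 39.962*I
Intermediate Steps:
M = -121 (M = -58 - 63 = -121)
C = -1476 (C = 82*(-18) = -1476)
sqrt(C + M) = sqrt(-1476 - 121) = sqrt(-1597) = I*sqrt(1597)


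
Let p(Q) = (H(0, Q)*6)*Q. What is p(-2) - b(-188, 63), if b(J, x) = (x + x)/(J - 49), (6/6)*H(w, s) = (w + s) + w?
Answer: 1938/79 ≈ 24.532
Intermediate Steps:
H(w, s) = s + 2*w (H(w, s) = (w + s) + w = (s + w) + w = s + 2*w)
p(Q) = 6*Q² (p(Q) = ((Q + 2*0)*6)*Q = ((Q + 0)*6)*Q = (Q*6)*Q = (6*Q)*Q = 6*Q²)
b(J, x) = 2*x/(-49 + J) (b(J, x) = (2*x)/(-49 + J) = 2*x/(-49 + J))
p(-2) - b(-188, 63) = 6*(-2)² - 2*63/(-49 - 188) = 6*4 - 2*63/(-237) = 24 - 2*63*(-1)/237 = 24 - 1*(-42/79) = 24 + 42/79 = 1938/79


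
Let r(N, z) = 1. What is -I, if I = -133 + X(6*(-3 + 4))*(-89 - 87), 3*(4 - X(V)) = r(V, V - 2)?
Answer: 2335/3 ≈ 778.33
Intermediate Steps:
X(V) = 11/3 (X(V) = 4 - ⅓*1 = 4 - ⅓ = 11/3)
I = -2335/3 (I = -133 + 11*(-89 - 87)/3 = -133 + (11/3)*(-176) = -133 - 1936/3 = -2335/3 ≈ -778.33)
-I = -1*(-2335/3) = 2335/3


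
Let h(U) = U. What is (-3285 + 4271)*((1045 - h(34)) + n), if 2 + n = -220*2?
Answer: 561034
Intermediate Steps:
n = -442 (n = -2 - 220*2 = -2 - 440 = -442)
(-3285 + 4271)*((1045 - h(34)) + n) = (-3285 + 4271)*((1045 - 1*34) - 442) = 986*((1045 - 34) - 442) = 986*(1011 - 442) = 986*569 = 561034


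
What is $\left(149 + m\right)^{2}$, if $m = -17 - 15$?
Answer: $13689$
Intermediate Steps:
$m = -32$
$\left(149 + m\right)^{2} = \left(149 - 32\right)^{2} = 117^{2} = 13689$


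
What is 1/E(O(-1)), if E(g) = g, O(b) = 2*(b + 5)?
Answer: ⅛ ≈ 0.12500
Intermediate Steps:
O(b) = 10 + 2*b (O(b) = 2*(5 + b) = 10 + 2*b)
1/E(O(-1)) = 1/(10 + 2*(-1)) = 1/(10 - 2) = 1/8 = ⅛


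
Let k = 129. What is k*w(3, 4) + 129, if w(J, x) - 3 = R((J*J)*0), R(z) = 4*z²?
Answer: 516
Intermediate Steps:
w(J, x) = 3 (w(J, x) = 3 + 4*((J*J)*0)² = 3 + 4*(J²*0)² = 3 + 4*0² = 3 + 4*0 = 3 + 0 = 3)
k*w(3, 4) + 129 = 129*3 + 129 = 387 + 129 = 516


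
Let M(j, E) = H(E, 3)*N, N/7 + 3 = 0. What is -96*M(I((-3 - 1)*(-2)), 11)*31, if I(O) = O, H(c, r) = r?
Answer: 187488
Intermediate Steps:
N = -21 (N = -21 + 7*0 = -21 + 0 = -21)
M(j, E) = -63 (M(j, E) = 3*(-21) = -63)
-96*M(I((-3 - 1)*(-2)), 11)*31 = -96*(-63)*31 = 6048*31 = 187488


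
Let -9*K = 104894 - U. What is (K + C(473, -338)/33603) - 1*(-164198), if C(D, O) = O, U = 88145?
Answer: 5455009873/33603 ≈ 1.6234e+5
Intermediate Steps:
K = -1861 (K = -(104894 - 1*88145)/9 = -(104894 - 88145)/9 = -⅑*16749 = -1861)
(K + C(473, -338)/33603) - 1*(-164198) = (-1861 - 338/33603) - 1*(-164198) = (-1861 - 338*1/33603) + 164198 = (-1861 - 338/33603) + 164198 = -62535521/33603 + 164198 = 5455009873/33603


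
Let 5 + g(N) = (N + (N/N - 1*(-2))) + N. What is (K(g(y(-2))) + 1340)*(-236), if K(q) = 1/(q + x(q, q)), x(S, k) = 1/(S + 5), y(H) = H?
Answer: -2213444/7 ≈ -3.1621e+5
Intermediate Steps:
x(S, k) = 1/(5 + S)
g(N) = -2 + 2*N (g(N) = -5 + ((N + (N/N - 1*(-2))) + N) = -5 + ((N + (1 + 2)) + N) = -5 + ((N + 3) + N) = -5 + ((3 + N) + N) = -5 + (3 + 2*N) = -2 + 2*N)
K(q) = 1/(q + 1/(5 + q))
(K(g(y(-2))) + 1340)*(-236) = ((5 + (-2 + 2*(-2)))/(1 + (-2 + 2*(-2))*(5 + (-2 + 2*(-2)))) + 1340)*(-236) = ((5 + (-2 - 4))/(1 + (-2 - 4)*(5 + (-2 - 4))) + 1340)*(-236) = ((5 - 6)/(1 - 6*(5 - 6)) + 1340)*(-236) = (-1/(1 - 6*(-1)) + 1340)*(-236) = (-1/(1 + 6) + 1340)*(-236) = (-1/7 + 1340)*(-236) = (9379/7)*(-236) = -2213444/7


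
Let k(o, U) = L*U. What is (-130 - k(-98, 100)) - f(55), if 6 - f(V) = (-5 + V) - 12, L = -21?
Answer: 2002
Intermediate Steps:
k(o, U) = -21*U
f(V) = 23 - V (f(V) = 6 - ((-5 + V) - 12) = 6 - (-17 + V) = 6 + (17 - V) = 23 - V)
(-130 - k(-98, 100)) - f(55) = (-130 - (-21)*100) - (23 - 1*55) = (-130 - 1*(-2100)) - (23 - 55) = (-130 + 2100) - 1*(-32) = 1970 + 32 = 2002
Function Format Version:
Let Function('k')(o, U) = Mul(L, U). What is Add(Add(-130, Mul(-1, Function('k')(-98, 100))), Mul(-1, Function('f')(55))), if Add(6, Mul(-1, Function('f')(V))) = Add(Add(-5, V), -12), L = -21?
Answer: 2002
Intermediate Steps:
Function('k')(o, U) = Mul(-21, U)
Function('f')(V) = Add(23, Mul(-1, V)) (Function('f')(V) = Add(6, Mul(-1, Add(Add(-5, V), -12))) = Add(6, Mul(-1, Add(-17, V))) = Add(6, Add(17, Mul(-1, V))) = Add(23, Mul(-1, V)))
Add(Add(-130, Mul(-1, Function('k')(-98, 100))), Mul(-1, Function('f')(55))) = Add(Add(-130, Mul(-1, Mul(-21, 100))), Mul(-1, Add(23, Mul(-1, 55)))) = Add(Add(-130, Mul(-1, -2100)), Mul(-1, Add(23, -55))) = Add(Add(-130, 2100), Mul(-1, -32)) = Add(1970, 32) = 2002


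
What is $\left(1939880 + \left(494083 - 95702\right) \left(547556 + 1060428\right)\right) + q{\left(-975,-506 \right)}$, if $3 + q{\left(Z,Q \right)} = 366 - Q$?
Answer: $640592214653$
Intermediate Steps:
$q{\left(Z,Q \right)} = 363 - Q$ ($q{\left(Z,Q \right)} = -3 - \left(-366 + Q\right) = 363 - Q$)
$\left(1939880 + \left(494083 - 95702\right) \left(547556 + 1060428\right)\right) + q{\left(-975,-506 \right)} = \left(1939880 + \left(494083 - 95702\right) \left(547556 + 1060428\right)\right) + \left(363 - -506\right) = \left(1939880 + 398381 \cdot 1607984\right) + \left(363 + 506\right) = \left(1939880 + 640590273904\right) + 869 = 640592213784 + 869 = 640592214653$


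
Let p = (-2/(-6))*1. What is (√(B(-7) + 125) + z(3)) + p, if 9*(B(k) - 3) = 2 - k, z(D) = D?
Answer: 10/3 + √129 ≈ 14.691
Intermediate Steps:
p = ⅓ (p = -⅙*(-2)*1 = (⅓)*1 = ⅓ ≈ 0.33333)
B(k) = 29/9 - k/9 (B(k) = 3 + (2 - k)/9 = 3 + (2/9 - k/9) = 29/9 - k/9)
(√(B(-7) + 125) + z(3)) + p = (√((29/9 - ⅑*(-7)) + 125) + 3) + ⅓ = (√((29/9 + 7/9) + 125) + 3) + ⅓ = (√(4 + 125) + 3) + ⅓ = (√129 + 3) + ⅓ = (3 + √129) + ⅓ = 10/3 + √129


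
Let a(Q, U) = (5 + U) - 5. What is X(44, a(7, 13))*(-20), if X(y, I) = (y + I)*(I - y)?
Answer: 35340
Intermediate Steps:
a(Q, U) = U
X(y, I) = (I + y)*(I - y)
X(44, a(7, 13))*(-20) = (13**2 - 1*44**2)*(-20) = (169 - 1*1936)*(-20) = (169 - 1936)*(-20) = -1767*(-20) = 35340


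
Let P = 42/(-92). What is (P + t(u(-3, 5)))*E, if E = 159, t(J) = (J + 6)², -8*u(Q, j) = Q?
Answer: 9405009/1472 ≈ 6389.3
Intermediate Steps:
u(Q, j) = -Q/8
P = -21/46 (P = 42*(-1/92) = -21/46 ≈ -0.45652)
t(J) = (6 + J)²
(P + t(u(-3, 5)))*E = (-21/46 + (6 - ⅛*(-3))²)*159 = (-21/46 + (6 + 3/8)²)*159 = (-21/46 + (51/8)²)*159 = (-21/46 + 2601/64)*159 = (59151/1472)*159 = 9405009/1472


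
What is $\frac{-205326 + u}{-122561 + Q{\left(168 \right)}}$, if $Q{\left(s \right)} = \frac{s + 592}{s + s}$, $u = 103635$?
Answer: $\frac{4271022}{5147467} \approx 0.82973$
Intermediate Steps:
$Q{\left(s \right)} = \frac{592 + s}{2 s}$
$\frac{-205326 + u}{-122561 + Q{\left(168 \right)}} = \frac{-205326 + 103635}{-122561 + \frac{592 + 168}{2 \cdot 168}} = - \frac{101691}{-122561 + \frac{1}{2} \cdot \frac{1}{168} \cdot 760} = - \frac{101691}{-122561 + \frac{95}{42}} = - \frac{101691}{- \frac{5147467}{42}} = \left(-101691\right) \left(- \frac{42}{5147467}\right) = \frac{4271022}{5147467}$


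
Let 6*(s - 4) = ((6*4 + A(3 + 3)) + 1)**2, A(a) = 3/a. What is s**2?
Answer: 808201/64 ≈ 12628.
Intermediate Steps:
s = 899/8 (s = 4 + ((6*4 + 3/(3 + 3)) + 1)**2/6 = 4 + ((24 + 3/6) + 1)**2/6 = 4 + ((24 + 3*(1/6)) + 1)**2/6 = 4 + ((24 + 1/2) + 1)**2/6 = 4 + (49/2 + 1)**2/6 = 4 + (51/2)**2/6 = 4 + (1/6)*(2601/4) = 4 + 867/8 = 899/8 ≈ 112.38)
s**2 = (899/8)**2 = 808201/64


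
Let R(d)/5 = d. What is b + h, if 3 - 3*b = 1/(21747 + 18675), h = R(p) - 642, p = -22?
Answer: -91070767/121266 ≈ -751.00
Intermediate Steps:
R(d) = 5*d
h = -752 (h = 5*(-22) - 642 = -110 - 642 = -752)
b = 121265/121266 (b = 1 - 1/(3*(21747 + 18675)) = 1 - 1/3/40422 = 1 - 1/3*1/40422 = 1 - 1/121266 = 121265/121266 ≈ 0.99999)
b + h = 121265/121266 - 752 = -91070767/121266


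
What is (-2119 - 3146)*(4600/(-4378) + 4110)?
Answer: -47355989850/2189 ≈ -2.1634e+7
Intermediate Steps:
(-2119 - 3146)*(4600/(-4378) + 4110) = -5265*(4600*(-1/4378) + 4110) = -5265*(-2300/2189 + 4110) = -5265*8994490/2189 = -47355989850/2189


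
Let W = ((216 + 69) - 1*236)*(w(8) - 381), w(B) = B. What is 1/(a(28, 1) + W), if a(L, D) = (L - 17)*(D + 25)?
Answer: -1/17991 ≈ -5.5583e-5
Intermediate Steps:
a(L, D) = (-17 + L)*(25 + D)
W = -18277 (W = ((216 + 69) - 1*236)*(8 - 381) = (285 - 236)*(-373) = 49*(-373) = -18277)
1/(a(28, 1) + W) = 1/((-425 - 17*1 + 25*28 + 1*28) - 18277) = 1/((-425 - 17 + 700 + 28) - 18277) = 1/(286 - 18277) = 1/(-17991) = -1/17991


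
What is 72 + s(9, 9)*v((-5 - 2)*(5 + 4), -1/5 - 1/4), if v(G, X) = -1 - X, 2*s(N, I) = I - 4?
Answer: 565/8 ≈ 70.625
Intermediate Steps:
s(N, I) = -2 + I/2 (s(N, I) = (I - 4)/2 = (-4 + I)/2 = -2 + I/2)
72 + s(9, 9)*v((-5 - 2)*(5 + 4), -1/5 - 1/4) = 72 + (-2 + (½)*9)*(-1 - (-1/5 - 1/4)) = 72 + (-2 + 9/2)*(-1 - (-1*⅕ - 1*¼)) = 72 + 5*(-1 - (-⅕ - ¼))/2 = 72 + 5*(-1 - 1*(-9/20))/2 = 72 + 5*(-1 + 9/20)/2 = 72 + (5/2)*(-11/20) = 72 - 11/8 = 565/8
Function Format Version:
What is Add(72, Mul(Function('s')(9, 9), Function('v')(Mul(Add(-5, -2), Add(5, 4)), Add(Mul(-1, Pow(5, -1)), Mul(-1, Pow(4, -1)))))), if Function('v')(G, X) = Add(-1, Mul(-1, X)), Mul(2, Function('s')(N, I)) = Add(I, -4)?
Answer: Rational(565, 8) ≈ 70.625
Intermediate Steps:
Function('s')(N, I) = Add(-2, Mul(Rational(1, 2), I)) (Function('s')(N, I) = Mul(Rational(1, 2), Add(I, -4)) = Mul(Rational(1, 2), Add(-4, I)) = Add(-2, Mul(Rational(1, 2), I)))
Add(72, Mul(Function('s')(9, 9), Function('v')(Mul(Add(-5, -2), Add(5, 4)), Add(Mul(-1, Pow(5, -1)), Mul(-1, Pow(4, -1)))))) = Add(72, Mul(Add(-2, Mul(Rational(1, 2), 9)), Add(-1, Mul(-1, Add(Mul(-1, Pow(5, -1)), Mul(-1, Pow(4, -1))))))) = Add(72, Mul(Add(-2, Rational(9, 2)), Add(-1, Mul(-1, Add(Mul(-1, Rational(1, 5)), Mul(-1, Rational(1, 4))))))) = Add(72, Mul(Rational(5, 2), Add(-1, Mul(-1, Add(Rational(-1, 5), Rational(-1, 4)))))) = Add(72, Mul(Rational(5, 2), Add(-1, Mul(-1, Rational(-9, 20))))) = Add(72, Mul(Rational(5, 2), Add(-1, Rational(9, 20)))) = Add(72, Mul(Rational(5, 2), Rational(-11, 20))) = Add(72, Rational(-11, 8)) = Rational(565, 8)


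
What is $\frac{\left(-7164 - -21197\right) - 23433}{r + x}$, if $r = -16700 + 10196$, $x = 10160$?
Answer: $- \frac{1175}{457} \approx -2.5711$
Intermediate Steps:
$r = -6504$
$\frac{\left(-7164 - -21197\right) - 23433}{r + x} = \frac{\left(-7164 - -21197\right) - 23433}{-6504 + 10160} = \frac{\left(-7164 + 21197\right) - 23433}{3656} = \left(14033 - 23433\right) \frac{1}{3656} = \left(-9400\right) \frac{1}{3656} = - \frac{1175}{457}$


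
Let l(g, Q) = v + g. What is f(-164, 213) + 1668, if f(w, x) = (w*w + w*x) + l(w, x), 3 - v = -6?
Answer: -6523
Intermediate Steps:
v = 9 (v = 3 - 1*(-6) = 3 + 6 = 9)
l(g, Q) = 9 + g
f(w, x) = 9 + w + w² + w*x (f(w, x) = (w*w + w*x) + (9 + w) = (w² + w*x) + (9 + w) = 9 + w + w² + w*x)
f(-164, 213) + 1668 = (9 - 164 + (-164)² - 164*213) + 1668 = (9 - 164 + 26896 - 34932) + 1668 = -8191 + 1668 = -6523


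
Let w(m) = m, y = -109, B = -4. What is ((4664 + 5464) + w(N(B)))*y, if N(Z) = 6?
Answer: -1104606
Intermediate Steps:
((4664 + 5464) + w(N(B)))*y = ((4664 + 5464) + 6)*(-109) = (10128 + 6)*(-109) = 10134*(-109) = -1104606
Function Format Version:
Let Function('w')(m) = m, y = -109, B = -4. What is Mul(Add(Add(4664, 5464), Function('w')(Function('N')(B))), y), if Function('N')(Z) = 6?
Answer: -1104606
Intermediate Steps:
Mul(Add(Add(4664, 5464), Function('w')(Function('N')(B))), y) = Mul(Add(Add(4664, 5464), 6), -109) = Mul(Add(10128, 6), -109) = Mul(10134, -109) = -1104606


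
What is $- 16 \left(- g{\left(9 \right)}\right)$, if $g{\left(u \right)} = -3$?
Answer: $-48$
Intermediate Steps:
$- 16 \left(- g{\left(9 \right)}\right) = - 16 \left(\left(-1\right) \left(-3\right)\right) = \left(-16\right) 3 = -48$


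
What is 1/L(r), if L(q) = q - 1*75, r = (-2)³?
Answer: -1/83 ≈ -0.012048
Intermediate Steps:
r = -8
L(q) = -75 + q (L(q) = q - 75 = -75 + q)
1/L(r) = 1/(-75 - 8) = 1/(-83) = -1/83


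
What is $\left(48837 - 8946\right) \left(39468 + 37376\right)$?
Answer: $3065384004$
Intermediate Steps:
$\left(48837 - 8946\right) \left(39468 + 37376\right) = 39891 \cdot 76844 = 3065384004$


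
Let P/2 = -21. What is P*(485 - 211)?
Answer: -11508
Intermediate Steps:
P = -42 (P = 2*(-21) = -42)
P*(485 - 211) = -42*(485 - 211) = -42*274 = -11508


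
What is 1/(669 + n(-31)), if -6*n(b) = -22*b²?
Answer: 3/12578 ≈ 0.00023851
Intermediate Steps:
n(b) = 11*b²/3 (n(b) = -(-11)*b²/3 = 11*b²/3)
1/(669 + n(-31)) = 1/(669 + (11/3)*(-31)²) = 1/(669 + (11/3)*961) = 1/(669 + 10571/3) = 1/(12578/3) = 3/12578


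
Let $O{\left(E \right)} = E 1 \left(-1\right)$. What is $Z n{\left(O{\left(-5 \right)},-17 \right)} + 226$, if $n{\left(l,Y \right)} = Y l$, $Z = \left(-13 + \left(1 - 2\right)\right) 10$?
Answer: $12126$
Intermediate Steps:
$O{\left(E \right)} = - E$ ($O{\left(E \right)} = E \left(-1\right) = - E$)
$Z = -140$ ($Z = \left(-13 + \left(1 - 2\right)\right) 10 = \left(-13 - 1\right) 10 = \left(-14\right) 10 = -140$)
$Z n{\left(O{\left(-5 \right)},-17 \right)} + 226 = - 140 \left(- 17 \left(\left(-1\right) \left(-5\right)\right)\right) + 226 = - 140 \left(\left(-17\right) 5\right) + 226 = \left(-140\right) \left(-85\right) + 226 = 11900 + 226 = 12126$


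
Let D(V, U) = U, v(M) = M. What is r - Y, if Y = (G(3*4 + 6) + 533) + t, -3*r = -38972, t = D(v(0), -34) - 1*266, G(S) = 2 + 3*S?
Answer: 38105/3 ≈ 12702.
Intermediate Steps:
t = -300 (t = -34 - 1*266 = -34 - 266 = -300)
r = 38972/3 (r = -⅓*(-38972) = 38972/3 ≈ 12991.)
Y = 289 (Y = ((2 + 3*(3*4 + 6)) + 533) - 300 = ((2 + 3*(12 + 6)) + 533) - 300 = ((2 + 3*18) + 533) - 300 = ((2 + 54) + 533) - 300 = (56 + 533) - 300 = 589 - 300 = 289)
r - Y = 38972/3 - 1*289 = 38972/3 - 289 = 38105/3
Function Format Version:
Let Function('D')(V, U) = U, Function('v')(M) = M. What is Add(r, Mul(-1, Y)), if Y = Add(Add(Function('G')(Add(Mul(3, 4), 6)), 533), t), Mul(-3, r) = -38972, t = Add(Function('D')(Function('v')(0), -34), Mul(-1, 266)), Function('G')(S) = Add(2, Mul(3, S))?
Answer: Rational(38105, 3) ≈ 12702.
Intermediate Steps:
t = -300 (t = Add(-34, Mul(-1, 266)) = Add(-34, -266) = -300)
r = Rational(38972, 3) (r = Mul(Rational(-1, 3), -38972) = Rational(38972, 3) ≈ 12991.)
Y = 289 (Y = Add(Add(Add(2, Mul(3, Add(Mul(3, 4), 6))), 533), -300) = Add(Add(Add(2, Mul(3, Add(12, 6))), 533), -300) = Add(Add(Add(2, Mul(3, 18)), 533), -300) = Add(Add(Add(2, 54), 533), -300) = Add(Add(56, 533), -300) = Add(589, -300) = 289)
Add(r, Mul(-1, Y)) = Add(Rational(38972, 3), Mul(-1, 289)) = Add(Rational(38972, 3), -289) = Rational(38105, 3)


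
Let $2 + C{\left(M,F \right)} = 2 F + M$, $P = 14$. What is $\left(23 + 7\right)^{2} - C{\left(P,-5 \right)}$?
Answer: $898$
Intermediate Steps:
$C{\left(M,F \right)} = -2 + M + 2 F$ ($C{\left(M,F \right)} = -2 + \left(2 F + M\right) = -2 + \left(M + 2 F\right) = -2 + M + 2 F$)
$\left(23 + 7\right)^{2} - C{\left(P,-5 \right)} = \left(23 + 7\right)^{2} - \left(-2 + 14 + 2 \left(-5\right)\right) = 30^{2} - \left(-2 + 14 - 10\right) = 900 - 2 = 898$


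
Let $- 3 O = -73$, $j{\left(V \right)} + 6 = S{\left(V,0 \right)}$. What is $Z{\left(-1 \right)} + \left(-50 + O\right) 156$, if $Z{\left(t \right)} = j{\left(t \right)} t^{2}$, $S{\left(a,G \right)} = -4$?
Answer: $-4014$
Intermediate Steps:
$j{\left(V \right)} = -10$ ($j{\left(V \right)} = -6 - 4 = -10$)
$O = \frac{73}{3}$ ($O = \left(- \frac{1}{3}\right) \left(-73\right) = \frac{73}{3} \approx 24.333$)
$Z{\left(t \right)} = - 10 t^{2}$
$Z{\left(-1 \right)} + \left(-50 + O\right) 156 = - 10 \left(-1\right)^{2} + \left(-50 + \frac{73}{3}\right) 156 = \left(-10\right) 1 - 4004 = -10 - 4004 = -4014$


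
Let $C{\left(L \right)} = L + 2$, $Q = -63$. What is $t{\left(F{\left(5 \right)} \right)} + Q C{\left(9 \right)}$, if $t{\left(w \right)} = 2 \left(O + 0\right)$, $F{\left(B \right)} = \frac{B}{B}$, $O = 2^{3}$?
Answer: $-677$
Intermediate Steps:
$O = 8$
$F{\left(B \right)} = 1$
$t{\left(w \right)} = 16$ ($t{\left(w \right)} = 2 \left(8 + 0\right) = 2 \cdot 8 = 16$)
$C{\left(L \right)} = 2 + L$
$t{\left(F{\left(5 \right)} \right)} + Q C{\left(9 \right)} = 16 - 63 \left(2 + 9\right) = 16 - 693 = -677$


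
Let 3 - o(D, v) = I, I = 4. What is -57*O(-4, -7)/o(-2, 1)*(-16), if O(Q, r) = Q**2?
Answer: -14592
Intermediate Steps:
o(D, v) = -1 (o(D, v) = 3 - 1*4 = 3 - 4 = -1)
-57*O(-4, -7)/o(-2, 1)*(-16) = -57*(-4)**2/(-1)*(-16) = -57*16*(-1)*(-16) = -(-912)*(-16) = -57*256 = -14592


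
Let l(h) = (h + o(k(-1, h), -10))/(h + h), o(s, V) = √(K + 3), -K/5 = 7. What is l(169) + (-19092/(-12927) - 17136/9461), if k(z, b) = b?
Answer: 13509009/81534898 + 2*I*√2/169 ≈ 0.16568 + 0.016736*I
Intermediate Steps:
K = -35 (K = -5*7 = -35)
o(s, V) = 4*I*√2 (o(s, V) = √(-35 + 3) = √(-32) = 4*I*√2)
l(h) = (h + 4*I*√2)/(2*h) (l(h) = (h + 4*I*√2)/(h + h) = (h + 4*I*√2)/((2*h)) = (h + 4*I*√2)*(1/(2*h)) = (h + 4*I*√2)/(2*h))
l(169) + (-19092/(-12927) - 17136/9461) = (½)*(169 + 4*I*√2)/169 + (-19092/(-12927) - 17136/9461) = (½)*(1/169)*(169 + 4*I*√2) + (-19092*(-1/12927) - 17136*1/9461) = (½ + 2*I*√2/169) + (6364/4309 - 17136/9461) = (½ + 2*I*√2/169) - 13629220/40767449 = 13509009/81534898 + 2*I*√2/169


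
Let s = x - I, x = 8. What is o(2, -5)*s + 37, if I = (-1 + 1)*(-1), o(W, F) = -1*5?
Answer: -3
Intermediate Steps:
o(W, F) = -5
I = 0 (I = 0*(-1) = 0)
s = 8 (s = 8 - 1*0 = 8 + 0 = 8)
o(2, -5)*s + 37 = -5*8 + 37 = -40 + 37 = -3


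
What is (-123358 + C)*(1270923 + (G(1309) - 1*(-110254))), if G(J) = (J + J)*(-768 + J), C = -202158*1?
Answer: -910635892740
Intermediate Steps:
C = -202158
G(J) = 2*J*(-768 + J) (G(J) = (2*J)*(-768 + J) = 2*J*(-768 + J))
(-123358 + C)*(1270923 + (G(1309) - 1*(-110254))) = (-123358 - 202158)*(1270923 + (2*1309*(-768 + 1309) - 1*(-110254))) = -325516*(1270923 + (2*1309*541 + 110254)) = -325516*(1270923 + (1416338 + 110254)) = -325516*(1270923 + 1526592) = -325516*2797515 = -910635892740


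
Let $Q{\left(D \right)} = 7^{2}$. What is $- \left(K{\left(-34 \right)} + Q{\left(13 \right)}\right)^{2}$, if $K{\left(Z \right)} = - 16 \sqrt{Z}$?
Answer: $6303 + 1568 i \sqrt{34} \approx 6303.0 + 9142.9 i$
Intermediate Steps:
$Q{\left(D \right)} = 49$
$- \left(K{\left(-34 \right)} + Q{\left(13 \right)}\right)^{2} = - \left(- 16 \sqrt{-34} + 49\right)^{2} = - \left(- 16 i \sqrt{34} + 49\right)^{2} = - \left(49 - 16 i \sqrt{34}\right)^{2}$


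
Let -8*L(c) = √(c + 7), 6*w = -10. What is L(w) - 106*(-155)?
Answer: 16430 - √3/6 ≈ 16430.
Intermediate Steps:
w = -5/3 (w = (⅙)*(-10) = -5/3 ≈ -1.6667)
L(c) = -√(7 + c)/8 (L(c) = -√(c + 7)/8 = -√(7 + c)/8)
L(w) - 106*(-155) = -√(7 - 5/3)/8 - 106*(-155) = -√3/6 + 16430 = 16430 - √3/6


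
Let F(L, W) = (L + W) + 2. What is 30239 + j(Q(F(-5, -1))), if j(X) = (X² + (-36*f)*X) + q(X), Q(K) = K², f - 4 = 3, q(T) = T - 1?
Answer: 26478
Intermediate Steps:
q(T) = -1 + T
F(L, W) = 2 + L + W
f = 7 (f = 4 + 3 = 7)
j(X) = -1 + X² - 251*X (j(X) = (X² + (-36*7)*X) + (-1 + X) = (X² - 252*X) + (-1 + X) = -1 + X² - 251*X)
30239 + j(Q(F(-5, -1))) = 30239 + (-1 + ((2 - 5 - 1)²)² - 251*(2 - 5 - 1)²) = 30239 + (-1 + ((-4)²)² - 251*(-4)²) = 30239 + (-1 + 16² - 251*16) = 30239 + (-1 + 256 - 4016) = 30239 - 3761 = 26478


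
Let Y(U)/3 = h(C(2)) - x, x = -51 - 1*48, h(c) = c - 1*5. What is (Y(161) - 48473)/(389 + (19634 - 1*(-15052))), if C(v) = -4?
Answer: -48203/35075 ≈ -1.3743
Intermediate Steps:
h(c) = -5 + c (h(c) = c - 5 = -5 + c)
x = -99 (x = -51 - 48 = -99)
Y(U) = 270 (Y(U) = 3*((-5 - 4) - 1*(-99)) = 3*(-9 + 99) = 3*90 = 270)
(Y(161) - 48473)/(389 + (19634 - 1*(-15052))) = (270 - 48473)/(389 + (19634 - 1*(-15052))) = -48203/(389 + (19634 + 15052)) = -48203/(389 + 34686) = -48203/35075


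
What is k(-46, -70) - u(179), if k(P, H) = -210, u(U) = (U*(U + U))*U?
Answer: -11470888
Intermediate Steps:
u(U) = 2*U³ (u(U) = (U*(2*U))*U = (2*U²)*U = 2*U³)
k(-46, -70) - u(179) = -210 - 2*179³ = -210 - 2*5735339 = -210 - 1*11470678 = -210 - 11470678 = -11470888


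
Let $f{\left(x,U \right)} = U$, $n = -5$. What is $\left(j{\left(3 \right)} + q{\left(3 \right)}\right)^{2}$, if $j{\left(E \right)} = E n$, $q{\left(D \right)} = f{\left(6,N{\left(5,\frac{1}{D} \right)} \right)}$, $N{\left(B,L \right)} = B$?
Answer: $100$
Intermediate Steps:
$q{\left(D \right)} = 5$
$j{\left(E \right)} = - 5 E$ ($j{\left(E \right)} = E \left(-5\right) = - 5 E$)
$\left(j{\left(3 \right)} + q{\left(3 \right)}\right)^{2} = \left(\left(-5\right) 3 + 5\right)^{2} = \left(-15 + 5\right)^{2} = \left(-10\right)^{2} = 100$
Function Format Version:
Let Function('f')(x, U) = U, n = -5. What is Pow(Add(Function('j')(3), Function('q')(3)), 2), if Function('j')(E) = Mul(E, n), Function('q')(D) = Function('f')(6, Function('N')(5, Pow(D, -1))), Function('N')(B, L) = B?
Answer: 100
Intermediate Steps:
Function('q')(D) = 5
Function('j')(E) = Mul(-5, E) (Function('j')(E) = Mul(E, -5) = Mul(-5, E))
Pow(Add(Function('j')(3), Function('q')(3)), 2) = Pow(Add(Mul(-5, 3), 5), 2) = Pow(Add(-15, 5), 2) = Pow(-10, 2) = 100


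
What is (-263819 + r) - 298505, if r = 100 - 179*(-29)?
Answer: -557033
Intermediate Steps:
r = 5291 (r = 100 + 5191 = 5291)
(-263819 + r) - 298505 = (-263819 + 5291) - 298505 = -258528 - 298505 = -557033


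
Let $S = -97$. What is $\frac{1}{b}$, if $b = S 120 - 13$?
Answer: $- \frac{1}{11653} \approx -8.5815 \cdot 10^{-5}$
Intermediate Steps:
$b = -11653$ ($b = \left(-97\right) 120 - 13 = -11640 - 13 = -11653$)
$\frac{1}{b} = \frac{1}{-11653} = - \frac{1}{11653}$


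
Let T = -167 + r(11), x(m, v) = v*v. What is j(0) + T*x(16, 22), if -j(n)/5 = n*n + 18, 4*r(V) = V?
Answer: -79587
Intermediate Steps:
r(V) = V/4
x(m, v) = v²
T = -657/4 (T = -167 + (¼)*11 = -167 + 11/4 = -657/4 ≈ -164.25)
j(n) = -90 - 5*n² (j(n) = -5*(n*n + 18) = -5*(n² + 18) = -5*(18 + n²) = -90 - 5*n²)
j(0) + T*x(16, 22) = (-90 - 5*0²) - 657/4*22² = (-90 - 5*0) - 657/4*484 = (-90 + 0) - 79497 = -90 - 79497 = -79587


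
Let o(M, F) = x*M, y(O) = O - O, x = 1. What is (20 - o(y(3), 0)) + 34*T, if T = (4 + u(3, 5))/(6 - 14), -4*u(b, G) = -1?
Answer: 31/16 ≈ 1.9375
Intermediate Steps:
u(b, G) = ¼ (u(b, G) = -¼*(-1) = ¼)
y(O) = 0
o(M, F) = M (o(M, F) = 1*M = M)
T = -17/32 (T = (4 + ¼)/(6 - 14) = (17/4)/(-8) = (17/4)*(-⅛) = -17/32 ≈ -0.53125)
(20 - o(y(3), 0)) + 34*T = (20 - 1*0) + 34*(-17/32) = (20 + 0) - 289/16 = 20 - 289/16 = 31/16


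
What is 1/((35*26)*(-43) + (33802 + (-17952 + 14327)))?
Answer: -1/8953 ≈ -0.00011169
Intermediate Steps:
1/((35*26)*(-43) + (33802 + (-17952 + 14327))) = 1/(910*(-43) + (33802 - 3625)) = 1/(-39130 + 30177) = 1/(-8953) = -1/8953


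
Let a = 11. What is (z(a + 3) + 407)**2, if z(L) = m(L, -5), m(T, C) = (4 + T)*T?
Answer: 434281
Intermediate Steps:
m(T, C) = T*(4 + T)
z(L) = L*(4 + L)
(z(a + 3) + 407)**2 = ((11 + 3)*(4 + (11 + 3)) + 407)**2 = (14*(4 + 14) + 407)**2 = (14*18 + 407)**2 = (252 + 407)**2 = 659**2 = 434281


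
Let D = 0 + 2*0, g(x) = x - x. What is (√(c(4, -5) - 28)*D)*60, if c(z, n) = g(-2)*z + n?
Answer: 0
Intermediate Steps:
g(x) = 0
c(z, n) = n (c(z, n) = 0*z + n = 0 + n = n)
D = 0 (D = 0 + 0 = 0)
(√(c(4, -5) - 28)*D)*60 = (√(-5 - 28)*0)*60 = (√(-33)*0)*60 = ((I*√33)*0)*60 = 0*60 = 0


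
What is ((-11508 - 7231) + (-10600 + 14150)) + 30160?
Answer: 14971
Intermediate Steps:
((-11508 - 7231) + (-10600 + 14150)) + 30160 = (-18739 + 3550) + 30160 = -15189 + 30160 = 14971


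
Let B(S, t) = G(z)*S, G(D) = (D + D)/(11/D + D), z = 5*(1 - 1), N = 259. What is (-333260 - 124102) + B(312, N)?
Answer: -457362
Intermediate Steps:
z = 0 (z = 5*0 = 0)
G(D) = 2*D/(D + 11/D) (G(D) = (2*D)/(D + 11/D) = 2*D/(D + 11/D))
B(S, t) = 0 (B(S, t) = (2*0**2/(11 + 0**2))*S = (2*0/(11 + 0))*S = (2*0/11)*S = (2*0*(1/11))*S = 0*S = 0)
(-333260 - 124102) + B(312, N) = (-333260 - 124102) + 0 = -457362 + 0 = -457362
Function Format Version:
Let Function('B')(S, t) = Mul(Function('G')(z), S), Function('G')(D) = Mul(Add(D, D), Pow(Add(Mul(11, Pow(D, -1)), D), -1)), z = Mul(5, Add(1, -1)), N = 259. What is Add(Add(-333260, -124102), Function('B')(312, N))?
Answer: -457362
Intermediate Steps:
z = 0 (z = Mul(5, 0) = 0)
Function('G')(D) = Mul(2, D, Pow(Add(D, Mul(11, Pow(D, -1))), -1)) (Function('G')(D) = Mul(Mul(2, D), Pow(Add(D, Mul(11, Pow(D, -1))), -1)) = Mul(2, D, Pow(Add(D, Mul(11, Pow(D, -1))), -1)))
Function('B')(S, t) = 0 (Function('B')(S, t) = Mul(Mul(2, Pow(0, 2), Pow(Add(11, Pow(0, 2)), -1)), S) = Mul(Mul(2, 0, Pow(Add(11, 0), -1)), S) = Mul(Mul(2, 0, Pow(11, -1)), S) = Mul(Mul(2, 0, Rational(1, 11)), S) = Mul(0, S) = 0)
Add(Add(-333260, -124102), Function('B')(312, N)) = Add(Add(-333260, -124102), 0) = Add(-457362, 0) = -457362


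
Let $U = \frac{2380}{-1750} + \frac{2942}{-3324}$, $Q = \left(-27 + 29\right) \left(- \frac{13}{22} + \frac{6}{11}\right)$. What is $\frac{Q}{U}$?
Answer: $\frac{41550}{1026113} \approx 0.040493$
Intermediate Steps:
$Q = - \frac{1}{11}$ ($Q = 2 \left(\left(-13\right) \frac{1}{22} + 6 \cdot \frac{1}{11}\right) = 2 \left(- \frac{13}{22} + \frac{6}{11}\right) = 2 \left(- \frac{1}{22}\right) = - \frac{1}{11} \approx -0.090909$)
$U = - \frac{93283}{41550}$ ($U = 2380 \left(- \frac{1}{1750}\right) + 2942 \left(- \frac{1}{3324}\right) = - \frac{34}{25} - \frac{1471}{1662} = - \frac{93283}{41550} \approx -2.2451$)
$\frac{Q}{U} = - \frac{1}{11 \left(- \frac{93283}{41550}\right)} = \left(- \frac{1}{11}\right) \left(- \frac{41550}{93283}\right) = \frac{41550}{1026113}$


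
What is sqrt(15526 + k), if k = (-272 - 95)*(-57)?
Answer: sqrt(36445) ≈ 190.91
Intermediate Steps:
k = 20919 (k = -367*(-57) = 20919)
sqrt(15526 + k) = sqrt(15526 + 20919) = sqrt(36445)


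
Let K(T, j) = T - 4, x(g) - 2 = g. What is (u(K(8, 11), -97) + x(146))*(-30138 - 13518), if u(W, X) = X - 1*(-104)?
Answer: -6766680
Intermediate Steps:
x(g) = 2 + g
K(T, j) = -4 + T
u(W, X) = 104 + X (u(W, X) = X + 104 = 104 + X)
(u(K(8, 11), -97) + x(146))*(-30138 - 13518) = ((104 - 97) + (2 + 146))*(-30138 - 13518) = (7 + 148)*(-43656) = 155*(-43656) = -6766680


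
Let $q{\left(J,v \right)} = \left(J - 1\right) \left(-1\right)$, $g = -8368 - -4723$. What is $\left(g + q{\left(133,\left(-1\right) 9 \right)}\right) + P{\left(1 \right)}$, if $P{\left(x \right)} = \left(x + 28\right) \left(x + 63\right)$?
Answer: $-1921$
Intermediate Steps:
$P{\left(x \right)} = \left(28 + x\right) \left(63 + x\right)$
$g = -3645$ ($g = -8368 + 4723 = -3645$)
$q{\left(J,v \right)} = 1 - J$ ($q{\left(J,v \right)} = \left(-1 + J\right) \left(-1\right) = 1 - J$)
$\left(g + q{\left(133,\left(-1\right) 9 \right)}\right) + P{\left(1 \right)} = \left(-3645 + \left(1 - 133\right)\right) + \left(1764 + 1^{2} + 91 \cdot 1\right) = \left(-3645 + \left(1 - 133\right)\right) + \left(1764 + 1 + 91\right) = \left(-3645 - 132\right) + 1856 = -3777 + 1856 = -1921$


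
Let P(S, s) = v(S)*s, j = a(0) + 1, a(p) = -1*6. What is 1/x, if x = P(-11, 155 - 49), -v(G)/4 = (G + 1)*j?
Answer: -1/21200 ≈ -4.7170e-5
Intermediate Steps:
a(p) = -6
j = -5 (j = -6 + 1 = -5)
v(G) = 20 + 20*G (v(G) = -4*(G + 1)*(-5) = -4*(1 + G)*(-5) = -4*(-5 - 5*G) = 20 + 20*G)
P(S, s) = s*(20 + 20*S) (P(S, s) = (20 + 20*S)*s = s*(20 + 20*S))
x = -21200 (x = 20*(155 - 49)*(1 - 11) = 20*106*(-10) = -21200)
1/x = 1/(-21200) = -1/21200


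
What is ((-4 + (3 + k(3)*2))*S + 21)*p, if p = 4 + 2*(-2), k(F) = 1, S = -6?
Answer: 0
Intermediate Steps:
p = 0 (p = 4 - 4 = 0)
((-4 + (3 + k(3)*2))*S + 21)*p = ((-4 + (3 + 1*2))*(-6) + 21)*0 = ((-4 + (3 + 2))*(-6) + 21)*0 = ((-4 + 5)*(-6) + 21)*0 = (1*(-6) + 21)*0 = (-6 + 21)*0 = 15*0 = 0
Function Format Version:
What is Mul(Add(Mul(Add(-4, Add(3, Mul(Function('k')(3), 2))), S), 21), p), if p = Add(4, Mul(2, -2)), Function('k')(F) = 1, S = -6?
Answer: 0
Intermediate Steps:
p = 0 (p = Add(4, -4) = 0)
Mul(Add(Mul(Add(-4, Add(3, Mul(Function('k')(3), 2))), S), 21), p) = Mul(Add(Mul(Add(-4, Add(3, Mul(1, 2))), -6), 21), 0) = Mul(Add(Mul(Add(-4, Add(3, 2)), -6), 21), 0) = Mul(Add(Mul(Add(-4, 5), -6), 21), 0) = Mul(Add(Mul(1, -6), 21), 0) = Mul(Add(-6, 21), 0) = Mul(15, 0) = 0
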